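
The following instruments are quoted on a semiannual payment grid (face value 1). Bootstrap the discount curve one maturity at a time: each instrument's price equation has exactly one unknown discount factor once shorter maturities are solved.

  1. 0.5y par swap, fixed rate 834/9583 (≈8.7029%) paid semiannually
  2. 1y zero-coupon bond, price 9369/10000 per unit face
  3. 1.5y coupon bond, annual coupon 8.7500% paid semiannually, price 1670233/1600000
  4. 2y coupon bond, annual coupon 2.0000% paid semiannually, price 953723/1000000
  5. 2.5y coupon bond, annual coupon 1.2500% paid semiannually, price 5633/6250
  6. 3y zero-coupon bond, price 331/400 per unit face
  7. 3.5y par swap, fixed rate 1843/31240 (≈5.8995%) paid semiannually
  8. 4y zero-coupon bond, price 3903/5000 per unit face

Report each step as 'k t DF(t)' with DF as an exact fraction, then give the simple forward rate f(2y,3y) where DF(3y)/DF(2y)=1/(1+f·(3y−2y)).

1 1/2 9583/10000
2 1 9369/10000
3 3/2 9207/10000
4 2 2291/2500
5 5/2 349/400
6 3 331/400
7 7/2 8157/10000
8 4 3903/5000
f(2y,3y) = ((2291/2500)/(331/400) − 1)/(1) = 889/8275 ≈ 10.7432%

step 1 [0.5y] swap r/2=417/9583: DF=(1 − 417/9583·(0))/(1+417/9583) = 9583/10000 ≈ 0.958300
step 2 [1y] zero: DF = P = 9369/10000 ≈ 0.936900
step 3 [1.5y] bond c/2=7/160: DF=(1670233/1600000 − 7/160·(0.958300+0.936900))/(1+7/160) = 9207/10000 ≈ 0.920700
step 4 [2y] bond c/2=1/100: DF=(953723/1000000 − 1/100·(0.958300+0.936900+0.920700))/(1+1/100) = 2291/2500 ≈ 0.916400
step 5 [2.5y] bond c/2=1/160: DF=(5633/6250 − 1/160·(0.958300+0.936900+0.920700+0.916400))/(1+1/160) = 349/400 ≈ 0.872500
step 6 [3y] zero: DF = P = 331/400 ≈ 0.827500
step 7 [3.5y] swap r/2=1843/62480: DF=(1 − 1843/62480·(0.958300+0.936900+0.920700+0.916400+0.872500+0.827500))/(1+1843/62480) = 8157/10000 ≈ 0.815700
step 8 [4y] zero: DF = P = 3903/5000 ≈ 0.780600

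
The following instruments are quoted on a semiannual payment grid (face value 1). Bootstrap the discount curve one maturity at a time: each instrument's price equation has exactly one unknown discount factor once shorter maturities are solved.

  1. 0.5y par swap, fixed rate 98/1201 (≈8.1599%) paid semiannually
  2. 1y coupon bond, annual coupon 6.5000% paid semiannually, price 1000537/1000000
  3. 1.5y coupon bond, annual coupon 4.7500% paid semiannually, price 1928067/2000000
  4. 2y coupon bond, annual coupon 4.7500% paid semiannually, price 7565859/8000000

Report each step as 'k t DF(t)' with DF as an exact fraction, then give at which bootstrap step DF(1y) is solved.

1 1/2 1201/1250
2 1 2347/2500
3 3/2 561/625
4 2 8589/10000
DF(1y) is solved at step 2

step 1 [0.5y] swap r/2=49/1201: DF=(1 − 49/1201·(0))/(1+49/1201) = 1201/1250 ≈ 0.960800
step 2 [1y] bond c/2=13/400: DF=(1000537/1000000 − 13/400·(0.960800))/(1+13/400) = 2347/2500 ≈ 0.938800
step 3 [1.5y] bond c/2=19/800: DF=(1928067/2000000 − 19/800·(0.960800+0.938800))/(1+19/800) = 561/625 ≈ 0.897600
step 4 [2y] bond c/2=19/800: DF=(7565859/8000000 − 19/800·(0.960800+0.938800+0.897600))/(1+19/800) = 8589/10000 ≈ 0.858900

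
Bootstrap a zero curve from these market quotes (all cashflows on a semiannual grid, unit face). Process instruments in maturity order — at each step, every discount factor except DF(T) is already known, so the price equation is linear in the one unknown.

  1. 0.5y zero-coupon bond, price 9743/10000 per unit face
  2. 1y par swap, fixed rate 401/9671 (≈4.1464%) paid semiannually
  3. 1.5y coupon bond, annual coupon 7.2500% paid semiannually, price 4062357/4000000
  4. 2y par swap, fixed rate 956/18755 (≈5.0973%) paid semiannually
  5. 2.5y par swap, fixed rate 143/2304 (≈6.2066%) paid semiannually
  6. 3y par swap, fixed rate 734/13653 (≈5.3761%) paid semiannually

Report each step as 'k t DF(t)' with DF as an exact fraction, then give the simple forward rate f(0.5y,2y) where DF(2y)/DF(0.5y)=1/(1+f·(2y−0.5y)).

1 1/2 9743/10000
2 1 9599/10000
3 3/2 2281/2500
4 2 2261/2500
5 5/2 857/1000
6 3 2133/2500
f(0.5y,2y) = ((9743/10000)/(2261/2500) − 1)/(3/2) = 233/4522 ≈ 5.1526%

step 1 [0.5y] zero: DF = P = 9743/10000 ≈ 0.974300
step 2 [1y] swap r/2=401/19342: DF=(1 − 401/19342·(0.974300))/(1+401/19342) = 9599/10000 ≈ 0.959900
step 3 [1.5y] bond c/2=29/800: DF=(4062357/4000000 − 29/800·(0.974300+0.959900))/(1+29/800) = 2281/2500 ≈ 0.912400
step 4 [2y] swap r/2=478/18755: DF=(1 − 478/18755·(0.974300+0.959900+0.912400))/(1+478/18755) = 2261/2500 ≈ 0.904400
step 5 [2.5y] swap r/2=143/4608: DF=(1 − 143/4608·(0.974300+0.959900+0.912400+0.904400))/(1+143/4608) = 857/1000 ≈ 0.857000
step 6 [3y] swap r/2=367/13653: DF=(1 − 367/13653·(0.974300+0.959900+0.912400+0.904400+0.857000))/(1+367/13653) = 2133/2500 ≈ 0.853200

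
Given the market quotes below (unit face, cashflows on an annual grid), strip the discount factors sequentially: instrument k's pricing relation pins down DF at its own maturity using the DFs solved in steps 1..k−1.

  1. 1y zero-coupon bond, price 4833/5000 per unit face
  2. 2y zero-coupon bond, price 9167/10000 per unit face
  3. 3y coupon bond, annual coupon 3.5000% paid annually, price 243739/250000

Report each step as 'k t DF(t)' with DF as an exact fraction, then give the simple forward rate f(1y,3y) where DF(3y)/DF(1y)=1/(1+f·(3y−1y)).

1 1 4833/5000
2 2 9167/10000
3 3 8783/10000
f(1y,3y) = ((4833/5000)/(8783/10000) − 1)/(2) = 883/17566 ≈ 5.0268%

step 1 [1y] zero: DF = P = 4833/5000 ≈ 0.966600
step 2 [2y] zero: DF = P = 9167/10000 ≈ 0.916700
step 3 [3y] bond c/1=7/200: DF=(243739/250000 − 7/200·(0.966600+0.916700))/(1+7/200) = 8783/10000 ≈ 0.878300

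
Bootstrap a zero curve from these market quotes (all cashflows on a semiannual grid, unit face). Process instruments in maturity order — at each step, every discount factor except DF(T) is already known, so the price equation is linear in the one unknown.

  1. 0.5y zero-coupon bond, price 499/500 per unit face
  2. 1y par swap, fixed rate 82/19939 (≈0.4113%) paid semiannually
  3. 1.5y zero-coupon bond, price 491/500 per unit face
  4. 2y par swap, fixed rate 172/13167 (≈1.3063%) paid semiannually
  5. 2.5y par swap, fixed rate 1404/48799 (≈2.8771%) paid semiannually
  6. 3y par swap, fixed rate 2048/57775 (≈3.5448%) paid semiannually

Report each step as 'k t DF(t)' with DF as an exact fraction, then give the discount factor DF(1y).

1 1/2 499/500
2 1 9959/10000
3 3/2 491/500
4 2 4871/5000
5 5/2 4649/5000
6 3 561/625
DF(1y) = 9959/10000 ≈ 0.995900

step 1 [0.5y] zero: DF = P = 499/500 ≈ 0.998000
step 2 [1y] swap r/2=41/19939: DF=(1 − 41/19939·(0.998000))/(1+41/19939) = 9959/10000 ≈ 0.995900
step 3 [1.5y] zero: DF = P = 491/500 ≈ 0.982000
step 4 [2y] swap r/2=86/13167: DF=(1 − 86/13167·(0.998000+0.995900+0.982000))/(1+86/13167) = 4871/5000 ≈ 0.974200
step 5 [2.5y] swap r/2=702/48799: DF=(1 − 702/48799·(0.998000+0.995900+0.982000+0.974200))/(1+702/48799) = 4649/5000 ≈ 0.929800
step 6 [3y] swap r/2=1024/57775: DF=(1 − 1024/57775·(0.998000+0.995900+0.982000+0.974200+0.929800))/(1+1024/57775) = 561/625 ≈ 0.897600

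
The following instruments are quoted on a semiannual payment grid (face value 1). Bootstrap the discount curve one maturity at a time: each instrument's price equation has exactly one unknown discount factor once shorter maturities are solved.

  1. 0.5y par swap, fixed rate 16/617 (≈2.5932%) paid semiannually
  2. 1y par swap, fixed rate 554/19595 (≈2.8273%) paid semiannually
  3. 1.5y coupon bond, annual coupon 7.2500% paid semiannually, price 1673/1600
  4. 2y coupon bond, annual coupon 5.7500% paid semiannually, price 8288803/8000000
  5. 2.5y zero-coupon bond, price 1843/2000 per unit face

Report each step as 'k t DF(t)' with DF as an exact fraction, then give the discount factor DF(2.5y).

1 1/2 617/625
2 1 9723/10000
3 3/2 1881/2000
4 2 9261/10000
5 5/2 1843/2000
DF(2.5y) = 1843/2000 ≈ 0.921500

step 1 [0.5y] swap r/2=8/617: DF=(1 − 8/617·(0))/(1+8/617) = 617/625 ≈ 0.987200
step 2 [1y] swap r/2=277/19595: DF=(1 − 277/19595·(0.987200))/(1+277/19595) = 9723/10000 ≈ 0.972300
step 3 [1.5y] bond c/2=29/800: DF=(1673/1600 − 29/800·(0.987200+0.972300))/(1+29/800) = 1881/2000 ≈ 0.940500
step 4 [2y] bond c/2=23/800: DF=(8288803/8000000 − 23/800·(0.987200+0.972300+0.940500))/(1+23/800) = 9261/10000 ≈ 0.926100
step 5 [2.5y] zero: DF = P = 1843/2000 ≈ 0.921500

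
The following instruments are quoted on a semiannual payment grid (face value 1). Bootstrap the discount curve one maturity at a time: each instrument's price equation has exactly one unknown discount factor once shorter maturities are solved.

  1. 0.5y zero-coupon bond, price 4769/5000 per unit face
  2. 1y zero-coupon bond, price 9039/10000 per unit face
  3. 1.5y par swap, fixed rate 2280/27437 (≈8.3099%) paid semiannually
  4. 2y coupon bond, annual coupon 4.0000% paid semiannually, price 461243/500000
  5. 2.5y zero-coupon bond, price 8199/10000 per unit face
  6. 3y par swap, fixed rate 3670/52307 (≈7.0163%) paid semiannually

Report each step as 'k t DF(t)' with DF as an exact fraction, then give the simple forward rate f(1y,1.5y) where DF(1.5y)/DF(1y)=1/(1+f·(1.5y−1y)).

1 1/2 4769/5000
2 1 9039/10000
3 3/2 443/500
4 2 4253/5000
5 5/2 8199/10000
6 3 1633/2000
f(1y,1.5y) = ((9039/10000)/(443/500) − 1)/(1/2) = 179/4430 ≈ 4.0406%

step 1 [0.5y] zero: DF = P = 4769/5000 ≈ 0.953800
step 2 [1y] zero: DF = P = 9039/10000 ≈ 0.903900
step 3 [1.5y] swap r/2=1140/27437: DF=(1 − 1140/27437·(0.953800+0.903900))/(1+1140/27437) = 443/500 ≈ 0.886000
step 4 [2y] bond c/2=1/50: DF=(461243/500000 − 1/50·(0.953800+0.903900+0.886000))/(1+1/50) = 4253/5000 ≈ 0.850600
step 5 [2.5y] zero: DF = P = 8199/10000 ≈ 0.819900
step 6 [3y] swap r/2=1835/52307: DF=(1 − 1835/52307·(0.953800+0.903900+0.886000+0.850600+0.819900))/(1+1835/52307) = 1633/2000 ≈ 0.816500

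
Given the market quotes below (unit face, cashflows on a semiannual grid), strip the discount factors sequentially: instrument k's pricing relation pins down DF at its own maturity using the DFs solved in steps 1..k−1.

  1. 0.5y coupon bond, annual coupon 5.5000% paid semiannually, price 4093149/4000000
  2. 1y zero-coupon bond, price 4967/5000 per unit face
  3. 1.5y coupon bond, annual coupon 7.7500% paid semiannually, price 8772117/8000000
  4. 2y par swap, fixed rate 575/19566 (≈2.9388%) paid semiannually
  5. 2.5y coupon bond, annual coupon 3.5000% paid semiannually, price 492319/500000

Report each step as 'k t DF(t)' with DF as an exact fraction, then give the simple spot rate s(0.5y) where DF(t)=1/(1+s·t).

1 1/2 9959/10000
2 1 4967/5000
3 3/2 4907/5000
4 2 377/400
5 5/2 2251/2500
s(0.5y) = (1/(9959/10000) − 1)/(1/2) = 82/9959 ≈ 0.8234%

step 1 [0.5y] bond c/2=11/400: DF=(4093149/4000000 − 11/400·(0))/(1+11/400) = 9959/10000 ≈ 0.995900
step 2 [1y] zero: DF = P = 4967/5000 ≈ 0.993400
step 3 [1.5y] bond c/2=31/800: DF=(8772117/8000000 − 31/800·(0.995900+0.993400))/(1+31/800) = 4907/5000 ≈ 0.981400
step 4 [2y] swap r/2=575/39132: DF=(1 − 575/39132·(0.995900+0.993400+0.981400))/(1+575/39132) = 377/400 ≈ 0.942500
step 5 [2.5y] bond c/2=7/400: DF=(492319/500000 − 7/400·(0.995900+0.993400+0.981400+0.942500))/(1+7/400) = 2251/2500 ≈ 0.900400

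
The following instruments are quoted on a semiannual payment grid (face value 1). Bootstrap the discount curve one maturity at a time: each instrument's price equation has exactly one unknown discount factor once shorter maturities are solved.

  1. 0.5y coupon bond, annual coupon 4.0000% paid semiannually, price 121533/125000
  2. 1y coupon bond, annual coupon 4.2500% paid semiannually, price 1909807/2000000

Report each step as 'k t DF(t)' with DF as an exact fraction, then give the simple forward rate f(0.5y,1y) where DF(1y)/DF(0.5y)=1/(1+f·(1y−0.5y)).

1 1/2 2383/2500
2 1 572/625
f(0.5y,1y) = ((2383/2500)/(572/625) − 1)/(1/2) = 95/1144 ≈ 8.3042%

step 1 [0.5y] bond c/2=1/50: DF=(121533/125000 − 1/50·(0))/(1+1/50) = 2383/2500 ≈ 0.953200
step 2 [1y] bond c/2=17/800: DF=(1909807/2000000 − 17/800·(0.953200))/(1+17/800) = 572/625 ≈ 0.915200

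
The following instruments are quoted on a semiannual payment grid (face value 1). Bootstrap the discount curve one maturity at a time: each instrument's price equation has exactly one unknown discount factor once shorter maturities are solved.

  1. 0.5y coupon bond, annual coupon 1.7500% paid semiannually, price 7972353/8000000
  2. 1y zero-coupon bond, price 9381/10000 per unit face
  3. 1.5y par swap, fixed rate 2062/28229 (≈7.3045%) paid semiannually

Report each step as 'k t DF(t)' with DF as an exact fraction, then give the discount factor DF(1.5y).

step 1 [0.5y] bond c/2=7/800: DF=(7972353/8000000 − 7/800·(0))/(1+7/800) = 9879/10000 ≈ 0.987900
step 2 [1y] zero: DF = P = 9381/10000 ≈ 0.938100
step 3 [1.5y] swap r/2=1031/28229: DF=(1 − 1031/28229·(0.987900+0.938100))/(1+1031/28229) = 8969/10000 ≈ 0.896900

1 1/2 9879/10000
2 1 9381/10000
3 3/2 8969/10000
DF(1.5y) = 8969/10000 ≈ 0.896900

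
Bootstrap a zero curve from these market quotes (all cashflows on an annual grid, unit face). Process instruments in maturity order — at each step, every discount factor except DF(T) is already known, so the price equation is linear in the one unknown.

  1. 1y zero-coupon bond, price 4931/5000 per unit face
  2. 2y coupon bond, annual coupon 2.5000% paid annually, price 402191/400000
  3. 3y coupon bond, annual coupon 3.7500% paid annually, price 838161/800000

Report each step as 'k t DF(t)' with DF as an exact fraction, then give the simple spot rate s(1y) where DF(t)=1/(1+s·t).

1 1 4931/5000
2 2 9569/10000
3 3 2349/2500
s(1y) = (1/(4931/5000) − 1)/(1) = 69/4931 ≈ 1.3993%

step 1 [1y] zero: DF = P = 4931/5000 ≈ 0.986200
step 2 [2y] bond c/1=1/40: DF=(402191/400000 − 1/40·(0.986200))/(1+1/40) = 9569/10000 ≈ 0.956900
step 3 [3y] bond c/1=3/80: DF=(838161/800000 − 3/80·(0.986200+0.956900))/(1+3/80) = 2349/2500 ≈ 0.939600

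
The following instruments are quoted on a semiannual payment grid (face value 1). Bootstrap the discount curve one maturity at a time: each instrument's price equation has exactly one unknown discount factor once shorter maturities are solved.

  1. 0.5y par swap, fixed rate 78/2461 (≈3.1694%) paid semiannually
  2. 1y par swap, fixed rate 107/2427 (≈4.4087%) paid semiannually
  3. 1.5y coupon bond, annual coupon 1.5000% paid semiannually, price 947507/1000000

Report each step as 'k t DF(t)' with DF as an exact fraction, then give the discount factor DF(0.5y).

1 1/2 2461/2500
2 1 2393/2500
3 3/2 463/500
DF(0.5y) = 2461/2500 ≈ 0.984400

step 1 [0.5y] swap r/2=39/2461: DF=(1 − 39/2461·(0))/(1+39/2461) = 2461/2500 ≈ 0.984400
step 2 [1y] swap r/2=107/4854: DF=(1 − 107/4854·(0.984400))/(1+107/4854) = 2393/2500 ≈ 0.957200
step 3 [1.5y] bond c/2=3/400: DF=(947507/1000000 − 3/400·(0.984400+0.957200))/(1+3/400) = 463/500 ≈ 0.926000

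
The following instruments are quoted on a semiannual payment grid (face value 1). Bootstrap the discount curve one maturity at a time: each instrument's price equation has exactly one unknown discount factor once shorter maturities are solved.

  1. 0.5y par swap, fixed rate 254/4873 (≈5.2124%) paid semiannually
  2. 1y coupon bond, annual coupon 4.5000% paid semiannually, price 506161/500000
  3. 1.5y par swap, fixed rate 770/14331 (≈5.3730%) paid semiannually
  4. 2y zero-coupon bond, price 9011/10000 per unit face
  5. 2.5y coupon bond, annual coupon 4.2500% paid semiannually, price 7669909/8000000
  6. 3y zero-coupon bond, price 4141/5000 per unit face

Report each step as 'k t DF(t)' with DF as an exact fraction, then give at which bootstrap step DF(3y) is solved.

step 1 [0.5y] swap r/2=127/4873: DF=(1 − 127/4873·(0))/(1+127/4873) = 4873/5000 ≈ 0.974600
step 2 [1y] bond c/2=9/400: DF=(506161/500000 − 9/400·(0.974600))/(1+9/400) = 4843/5000 ≈ 0.968600
step 3 [1.5y] swap r/2=385/14331: DF=(1 − 385/14331·(0.974600+0.968600))/(1+385/14331) = 923/1000 ≈ 0.923000
step 4 [2y] zero: DF = P = 9011/10000 ≈ 0.901100
step 5 [2.5y] bond c/2=17/800: DF=(7669909/8000000 − 17/800·(0.974600+0.968600+0.923000+0.901100))/(1+17/800) = 2151/2500 ≈ 0.860400
step 6 [3y] zero: DF = P = 4141/5000 ≈ 0.828200

1 1/2 4873/5000
2 1 4843/5000
3 3/2 923/1000
4 2 9011/10000
5 5/2 2151/2500
6 3 4141/5000
DF(3y) is solved at step 6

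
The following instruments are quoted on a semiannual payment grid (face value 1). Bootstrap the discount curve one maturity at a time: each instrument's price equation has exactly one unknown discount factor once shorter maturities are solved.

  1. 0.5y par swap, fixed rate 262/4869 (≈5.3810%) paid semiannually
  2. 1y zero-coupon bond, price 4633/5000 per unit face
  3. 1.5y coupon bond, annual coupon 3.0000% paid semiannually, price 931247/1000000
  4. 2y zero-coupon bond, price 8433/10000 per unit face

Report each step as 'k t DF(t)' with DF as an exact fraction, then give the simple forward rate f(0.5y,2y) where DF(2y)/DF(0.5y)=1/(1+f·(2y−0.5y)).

step 1 [0.5y] swap r/2=131/4869: DF=(1 − 131/4869·(0))/(1+131/4869) = 4869/5000 ≈ 0.973800
step 2 [1y] zero: DF = P = 4633/5000 ≈ 0.926600
step 3 [1.5y] bond c/2=3/200: DF=(931247/1000000 − 3/200·(0.973800+0.926600))/(1+3/200) = 4447/5000 ≈ 0.889400
step 4 [2y] zero: DF = P = 8433/10000 ≈ 0.843300

1 1/2 4869/5000
2 1 4633/5000
3 3/2 4447/5000
4 2 8433/10000
f(0.5y,2y) = ((4869/5000)/(8433/10000) − 1)/(3/2) = 290/2811 ≈ 10.3166%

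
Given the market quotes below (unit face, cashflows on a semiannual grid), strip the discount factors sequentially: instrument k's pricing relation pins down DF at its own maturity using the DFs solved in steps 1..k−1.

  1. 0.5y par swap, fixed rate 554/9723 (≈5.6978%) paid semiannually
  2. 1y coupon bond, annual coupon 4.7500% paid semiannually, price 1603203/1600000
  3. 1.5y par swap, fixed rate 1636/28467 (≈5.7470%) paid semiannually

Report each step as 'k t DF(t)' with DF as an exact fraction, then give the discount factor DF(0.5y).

1 1/2 9723/10000
2 1 4781/5000
3 3/2 4591/5000
DF(0.5y) = 9723/10000 ≈ 0.972300

step 1 [0.5y] swap r/2=277/9723: DF=(1 − 277/9723·(0))/(1+277/9723) = 9723/10000 ≈ 0.972300
step 2 [1y] bond c/2=19/800: DF=(1603203/1600000 − 19/800·(0.972300))/(1+19/800) = 4781/5000 ≈ 0.956200
step 3 [1.5y] swap r/2=818/28467: DF=(1 − 818/28467·(0.972300+0.956200))/(1+818/28467) = 4591/5000 ≈ 0.918200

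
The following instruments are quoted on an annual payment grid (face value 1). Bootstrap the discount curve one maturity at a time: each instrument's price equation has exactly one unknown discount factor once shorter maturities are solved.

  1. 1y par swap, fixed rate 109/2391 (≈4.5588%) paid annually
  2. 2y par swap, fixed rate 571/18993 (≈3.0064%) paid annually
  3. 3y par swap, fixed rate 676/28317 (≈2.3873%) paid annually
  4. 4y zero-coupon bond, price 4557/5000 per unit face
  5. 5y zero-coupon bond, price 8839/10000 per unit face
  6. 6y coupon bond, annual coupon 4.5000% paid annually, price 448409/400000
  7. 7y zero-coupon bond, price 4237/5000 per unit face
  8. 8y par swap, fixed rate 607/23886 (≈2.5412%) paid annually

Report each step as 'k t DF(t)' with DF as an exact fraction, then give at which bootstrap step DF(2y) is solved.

1 1 2391/2500
2 2 9429/10000
3 3 2331/2500
4 4 4557/5000
5 5 8839/10000
6 6 1747/2000
7 7 4237/5000
8 8 8179/10000
DF(2y) is solved at step 2

step 1 [1y] swap r/1=109/2391: DF=(1 − 109/2391·(0))/(1+109/2391) = 2391/2500 ≈ 0.956400
step 2 [2y] swap r/1=571/18993: DF=(1 − 571/18993·(0.956400))/(1+571/18993) = 9429/10000 ≈ 0.942900
step 3 [3y] swap r/1=676/28317: DF=(1 − 676/28317·(0.956400+0.942900))/(1+676/28317) = 2331/2500 ≈ 0.932400
step 4 [4y] zero: DF = P = 4557/5000 ≈ 0.911400
step 5 [5y] zero: DF = P = 8839/10000 ≈ 0.883900
step 6 [6y] bond c/1=9/200: DF=(448409/400000 − 9/200·(0.956400+0.942900+0.932400+0.911400+0.883900))/(1+9/200) = 1747/2000 ≈ 0.873500
step 7 [7y] zero: DF = P = 4237/5000 ≈ 0.847400
step 8 [8y] swap r/1=607/23886: DF=(1 − 607/23886·(0.956400+0.942900+0.932400+0.911400+0.883900+0.873500+0.847400))/(1+607/23886) = 8179/10000 ≈ 0.817900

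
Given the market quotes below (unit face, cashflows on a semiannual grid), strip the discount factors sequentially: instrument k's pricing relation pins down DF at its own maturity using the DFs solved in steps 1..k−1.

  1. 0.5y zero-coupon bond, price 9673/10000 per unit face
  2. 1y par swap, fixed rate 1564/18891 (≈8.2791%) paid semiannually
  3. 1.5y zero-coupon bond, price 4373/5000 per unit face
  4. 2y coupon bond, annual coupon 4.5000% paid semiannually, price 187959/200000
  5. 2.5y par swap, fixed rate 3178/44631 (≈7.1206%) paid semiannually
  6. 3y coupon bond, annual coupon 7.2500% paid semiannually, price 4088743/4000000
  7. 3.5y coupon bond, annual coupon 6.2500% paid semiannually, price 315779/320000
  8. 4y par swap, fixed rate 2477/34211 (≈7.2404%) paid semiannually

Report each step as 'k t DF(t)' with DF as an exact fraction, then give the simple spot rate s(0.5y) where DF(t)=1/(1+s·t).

1 1/2 9673/10000
2 1 4609/5000
3 3/2 4373/5000
4 2 8583/10000
5 5/2 8411/10000
6 3 8303/10000
7 7/2 1593/2000
8 4 7523/10000
s(0.5y) = (1/(9673/10000) − 1)/(1/2) = 654/9673 ≈ 6.7611%

step 1 [0.5y] zero: DF = P = 9673/10000 ≈ 0.967300
step 2 [1y] swap r/2=782/18891: DF=(1 − 782/18891·(0.967300))/(1+782/18891) = 4609/5000 ≈ 0.921800
step 3 [1.5y] zero: DF = P = 4373/5000 ≈ 0.874600
step 4 [2y] bond c/2=9/400: DF=(187959/200000 − 9/400·(0.967300+0.921800+0.874600))/(1+9/400) = 8583/10000 ≈ 0.858300
step 5 [2.5y] swap r/2=1589/44631: DF=(1 − 1589/44631·(0.967300+0.921800+0.874600+0.858300))/(1+1589/44631) = 8411/10000 ≈ 0.841100
step 6 [3y] bond c/2=29/800: DF=(4088743/4000000 − 29/800·(0.967300+0.921800+0.874600+0.858300+0.841100))/(1+29/800) = 8303/10000 ≈ 0.830300
step 7 [3.5y] bond c/2=1/32: DF=(315779/320000 − 1/32·(0.967300+0.921800+0.874600+0.858300+0.841100+0.830300))/(1+1/32) = 1593/2000 ≈ 0.796500
step 8 [4y] swap r/2=2477/68422: DF=(1 − 2477/68422·(0.967300+0.921800+0.874600+0.858300+0.841100+0.830300+0.796500))/(1+2477/68422) = 7523/10000 ≈ 0.752300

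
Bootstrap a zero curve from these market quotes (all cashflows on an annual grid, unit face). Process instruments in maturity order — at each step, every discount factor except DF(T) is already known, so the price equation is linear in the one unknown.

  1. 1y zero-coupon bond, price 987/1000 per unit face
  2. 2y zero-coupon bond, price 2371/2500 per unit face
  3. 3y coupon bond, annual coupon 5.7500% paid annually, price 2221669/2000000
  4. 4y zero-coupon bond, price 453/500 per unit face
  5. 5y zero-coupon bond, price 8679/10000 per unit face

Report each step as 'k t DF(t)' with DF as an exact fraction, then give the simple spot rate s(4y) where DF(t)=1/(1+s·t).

step 1 [1y] zero: DF = P = 987/1000 ≈ 0.987000
step 2 [2y] zero: DF = P = 2371/2500 ≈ 0.948400
step 3 [3y] bond c/1=23/400: DF=(2221669/2000000 − 23/400·(0.987000+0.948400))/(1+23/400) = 2363/2500 ≈ 0.945200
step 4 [4y] zero: DF = P = 453/500 ≈ 0.906000
step 5 [5y] zero: DF = P = 8679/10000 ≈ 0.867900

1 1 987/1000
2 2 2371/2500
3 3 2363/2500
4 4 453/500
5 5 8679/10000
s(4y) = (1/(453/500) − 1)/(4) = 47/1812 ≈ 2.5938%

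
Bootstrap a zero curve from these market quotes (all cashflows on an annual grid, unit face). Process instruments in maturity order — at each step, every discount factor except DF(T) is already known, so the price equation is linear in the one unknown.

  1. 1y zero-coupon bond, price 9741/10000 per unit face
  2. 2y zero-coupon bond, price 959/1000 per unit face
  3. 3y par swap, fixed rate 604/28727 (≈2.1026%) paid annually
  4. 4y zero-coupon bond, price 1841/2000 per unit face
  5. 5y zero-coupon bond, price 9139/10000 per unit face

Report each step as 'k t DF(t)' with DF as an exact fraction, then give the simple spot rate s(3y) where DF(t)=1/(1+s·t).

step 1 [1y] zero: DF = P = 9741/10000 ≈ 0.974100
step 2 [2y] zero: DF = P = 959/1000 ≈ 0.959000
step 3 [3y] swap r/1=604/28727: DF=(1 − 604/28727·(0.974100+0.959000))/(1+604/28727) = 2349/2500 ≈ 0.939600
step 4 [4y] zero: DF = P = 1841/2000 ≈ 0.920500
step 5 [5y] zero: DF = P = 9139/10000 ≈ 0.913900

1 1 9741/10000
2 2 959/1000
3 3 2349/2500
4 4 1841/2000
5 5 9139/10000
s(3y) = (1/(2349/2500) − 1)/(3) = 151/7047 ≈ 2.1428%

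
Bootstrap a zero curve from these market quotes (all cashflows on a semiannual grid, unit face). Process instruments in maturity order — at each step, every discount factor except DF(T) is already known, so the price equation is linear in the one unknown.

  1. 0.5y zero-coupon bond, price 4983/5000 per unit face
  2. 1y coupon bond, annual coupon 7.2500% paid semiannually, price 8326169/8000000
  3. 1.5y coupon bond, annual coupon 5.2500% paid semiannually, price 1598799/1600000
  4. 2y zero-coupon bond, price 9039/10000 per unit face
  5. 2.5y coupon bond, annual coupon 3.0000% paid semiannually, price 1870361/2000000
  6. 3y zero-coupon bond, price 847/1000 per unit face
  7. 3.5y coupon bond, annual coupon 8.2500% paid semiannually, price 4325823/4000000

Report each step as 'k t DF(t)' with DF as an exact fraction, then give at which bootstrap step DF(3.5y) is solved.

1 1/2 4983/5000
2 1 1939/2000
3 3/2 4617/5000
4 2 9039/10000
5 5/2 8653/10000
6 3 847/1000
7 7/2 1641/2000
DF(3.5y) is solved at step 7

step 1 [0.5y] zero: DF = P = 4983/5000 ≈ 0.996600
step 2 [1y] bond c/2=29/800: DF=(8326169/8000000 − 29/800·(0.996600))/(1+29/800) = 1939/2000 ≈ 0.969500
step 3 [1.5y] bond c/2=21/800: DF=(1598799/1600000 − 21/800·(0.996600+0.969500))/(1+21/800) = 4617/5000 ≈ 0.923400
step 4 [2y] zero: DF = P = 9039/10000 ≈ 0.903900
step 5 [2.5y] bond c/2=3/200: DF=(1870361/2000000 − 3/200·(0.996600+0.969500+0.923400+0.903900))/(1+3/200) = 8653/10000 ≈ 0.865300
step 6 [3y] zero: DF = P = 847/1000 ≈ 0.847000
step 7 [3.5y] bond c/2=33/800: DF=(4325823/4000000 − 33/800·(0.996600+0.969500+0.923400+0.903900+0.865300+0.847000))/(1+33/800) = 1641/2000 ≈ 0.820500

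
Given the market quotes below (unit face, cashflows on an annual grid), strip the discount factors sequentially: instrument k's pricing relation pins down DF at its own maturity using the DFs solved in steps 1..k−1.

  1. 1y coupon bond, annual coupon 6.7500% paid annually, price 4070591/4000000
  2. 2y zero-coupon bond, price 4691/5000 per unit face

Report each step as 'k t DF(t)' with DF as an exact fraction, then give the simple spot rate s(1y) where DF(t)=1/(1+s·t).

step 1 [1y] bond c/1=27/400: DF=(4070591/4000000 − 27/400·(0))/(1+27/400) = 9533/10000 ≈ 0.953300
step 2 [2y] zero: DF = P = 4691/5000 ≈ 0.938200

1 1 9533/10000
2 2 4691/5000
s(1y) = (1/(9533/10000) − 1)/(1) = 467/9533 ≈ 4.8988%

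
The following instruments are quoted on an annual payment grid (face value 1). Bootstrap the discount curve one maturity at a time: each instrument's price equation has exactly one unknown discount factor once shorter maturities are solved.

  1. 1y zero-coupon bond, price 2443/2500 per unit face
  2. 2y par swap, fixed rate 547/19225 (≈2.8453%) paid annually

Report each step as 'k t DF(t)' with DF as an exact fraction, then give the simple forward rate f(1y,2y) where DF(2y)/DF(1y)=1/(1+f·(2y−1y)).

1 1 2443/2500
2 2 9453/10000
f(1y,2y) = ((2443/2500)/(9453/10000) − 1)/(1) = 319/9453 ≈ 3.3746%

step 1 [1y] zero: DF = P = 2443/2500 ≈ 0.977200
step 2 [2y] swap r/1=547/19225: DF=(1 − 547/19225·(0.977200))/(1+547/19225) = 9453/10000 ≈ 0.945300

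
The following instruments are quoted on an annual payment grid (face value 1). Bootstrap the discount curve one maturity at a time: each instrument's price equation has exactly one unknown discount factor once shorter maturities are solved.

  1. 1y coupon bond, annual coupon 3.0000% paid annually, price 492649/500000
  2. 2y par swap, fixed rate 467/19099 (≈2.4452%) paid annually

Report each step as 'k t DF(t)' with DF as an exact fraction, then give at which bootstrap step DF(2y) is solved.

1 1 4783/5000
2 2 9533/10000
DF(2y) is solved at step 2

step 1 [1y] bond c/1=3/100: DF=(492649/500000 − 3/100·(0))/(1+3/100) = 4783/5000 ≈ 0.956600
step 2 [2y] swap r/1=467/19099: DF=(1 − 467/19099·(0.956600))/(1+467/19099) = 9533/10000 ≈ 0.953300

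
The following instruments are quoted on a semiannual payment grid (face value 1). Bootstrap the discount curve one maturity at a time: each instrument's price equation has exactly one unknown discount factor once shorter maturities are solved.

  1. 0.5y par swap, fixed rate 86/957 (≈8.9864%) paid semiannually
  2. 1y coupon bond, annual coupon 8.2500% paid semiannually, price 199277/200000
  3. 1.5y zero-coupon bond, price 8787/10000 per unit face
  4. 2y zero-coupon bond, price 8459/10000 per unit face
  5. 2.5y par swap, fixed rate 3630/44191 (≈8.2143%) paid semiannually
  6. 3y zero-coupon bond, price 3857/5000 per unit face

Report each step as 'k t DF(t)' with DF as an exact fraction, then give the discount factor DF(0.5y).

1 1/2 957/1000
2 1 919/1000
3 3/2 8787/10000
4 2 8459/10000
5 5/2 1637/2000
6 3 3857/5000
DF(0.5y) = 957/1000 ≈ 0.957000

step 1 [0.5y] swap r/2=43/957: DF=(1 − 43/957·(0))/(1+43/957) = 957/1000 ≈ 0.957000
step 2 [1y] bond c/2=33/800: DF=(199277/200000 − 33/800·(0.957000))/(1+33/800) = 919/1000 ≈ 0.919000
step 3 [1.5y] zero: DF = P = 8787/10000 ≈ 0.878700
step 4 [2y] zero: DF = P = 8459/10000 ≈ 0.845900
step 5 [2.5y] swap r/2=1815/44191: DF=(1 − 1815/44191·(0.957000+0.919000+0.878700+0.845900))/(1+1815/44191) = 1637/2000 ≈ 0.818500
step 6 [3y] zero: DF = P = 3857/5000 ≈ 0.771400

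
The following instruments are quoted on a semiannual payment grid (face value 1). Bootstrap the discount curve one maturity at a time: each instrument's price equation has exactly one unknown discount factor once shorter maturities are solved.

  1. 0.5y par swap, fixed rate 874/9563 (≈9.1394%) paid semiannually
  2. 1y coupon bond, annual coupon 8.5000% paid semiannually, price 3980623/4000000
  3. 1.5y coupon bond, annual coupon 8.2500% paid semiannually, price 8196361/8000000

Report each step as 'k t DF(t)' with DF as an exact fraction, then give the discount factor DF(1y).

1 1/2 9563/10000
2 1 2289/2500
3 3/2 4549/5000
DF(1y) = 2289/2500 ≈ 0.915600

step 1 [0.5y] swap r/2=437/9563: DF=(1 − 437/9563·(0))/(1+437/9563) = 9563/10000 ≈ 0.956300
step 2 [1y] bond c/2=17/400: DF=(3980623/4000000 − 17/400·(0.956300))/(1+17/400) = 2289/2500 ≈ 0.915600
step 3 [1.5y] bond c/2=33/800: DF=(8196361/8000000 − 33/800·(0.956300+0.915600))/(1+33/800) = 4549/5000 ≈ 0.909800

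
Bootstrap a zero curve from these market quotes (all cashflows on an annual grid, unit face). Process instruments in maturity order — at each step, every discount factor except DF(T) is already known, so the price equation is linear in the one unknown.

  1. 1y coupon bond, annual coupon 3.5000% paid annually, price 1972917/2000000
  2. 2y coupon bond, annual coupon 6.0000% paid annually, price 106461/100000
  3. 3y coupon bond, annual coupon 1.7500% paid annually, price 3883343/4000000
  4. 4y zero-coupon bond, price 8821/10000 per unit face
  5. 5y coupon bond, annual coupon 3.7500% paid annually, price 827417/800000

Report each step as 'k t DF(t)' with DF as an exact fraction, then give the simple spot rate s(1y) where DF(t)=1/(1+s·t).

step 1 [1y] bond c/1=7/200: DF=(1972917/2000000 − 7/200·(0))/(1+7/200) = 9531/10000 ≈ 0.953100
step 2 [2y] bond c/1=3/50: DF=(106461/100000 − 3/50·(0.953100))/(1+3/50) = 594/625 ≈ 0.950400
step 3 [3y] bond c/1=7/400: DF=(3883343/4000000 − 7/400·(0.953100+0.950400))/(1+7/400) = 4607/5000 ≈ 0.921400
step 4 [4y] zero: DF = P = 8821/10000 ≈ 0.882100
step 5 [5y] bond c/1=3/80: DF=(827417/800000 − 3/80·(0.953100+0.950400+0.921400+0.882100))/(1+3/80) = 8629/10000 ≈ 0.862900

1 1 9531/10000
2 2 594/625
3 3 4607/5000
4 4 8821/10000
5 5 8629/10000
s(1y) = (1/(9531/10000) − 1)/(1) = 469/9531 ≈ 4.9208%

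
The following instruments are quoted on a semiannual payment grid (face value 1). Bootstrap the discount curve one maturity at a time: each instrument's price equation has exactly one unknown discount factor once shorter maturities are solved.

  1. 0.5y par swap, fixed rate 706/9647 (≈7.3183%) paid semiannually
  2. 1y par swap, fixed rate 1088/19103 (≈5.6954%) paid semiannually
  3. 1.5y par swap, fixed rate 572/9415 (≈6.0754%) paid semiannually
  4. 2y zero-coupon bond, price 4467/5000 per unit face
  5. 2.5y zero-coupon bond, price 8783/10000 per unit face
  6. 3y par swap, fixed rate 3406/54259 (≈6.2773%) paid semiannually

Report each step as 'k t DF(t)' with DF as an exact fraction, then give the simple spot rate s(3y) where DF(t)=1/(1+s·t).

step 1 [0.5y] swap r/2=353/9647: DF=(1 − 353/9647·(0))/(1+353/9647) = 9647/10000 ≈ 0.964700
step 2 [1y] swap r/2=544/19103: DF=(1 − 544/19103·(0.964700))/(1+544/19103) = 591/625 ≈ 0.945600
step 3 [1.5y] swap r/2=286/9415: DF=(1 − 286/9415·(0.964700+0.945600))/(1+286/9415) = 4571/5000 ≈ 0.914200
step 4 [2y] zero: DF = P = 4467/5000 ≈ 0.893400
step 5 [2.5y] zero: DF = P = 8783/10000 ≈ 0.878300
step 6 [3y] swap r/2=1703/54259: DF=(1 − 1703/54259·(0.964700+0.945600+0.914200+0.893400+0.878300))/(1+1703/54259) = 8297/10000 ≈ 0.829700

1 1/2 9647/10000
2 1 591/625
3 3/2 4571/5000
4 2 4467/5000
5 5/2 8783/10000
6 3 8297/10000
s(3y) = (1/(8297/10000) − 1)/(3) = 1703/24891 ≈ 6.8418%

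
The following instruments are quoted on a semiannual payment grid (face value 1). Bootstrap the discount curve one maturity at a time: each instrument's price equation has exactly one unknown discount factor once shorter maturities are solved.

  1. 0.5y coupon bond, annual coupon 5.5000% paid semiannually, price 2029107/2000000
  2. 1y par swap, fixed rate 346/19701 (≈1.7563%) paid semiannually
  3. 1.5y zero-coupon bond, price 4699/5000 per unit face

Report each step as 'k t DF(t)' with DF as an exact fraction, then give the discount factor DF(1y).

1 1/2 4937/5000
2 1 9827/10000
3 3/2 4699/5000
DF(1y) = 9827/10000 ≈ 0.982700

step 1 [0.5y] bond c/2=11/400: DF=(2029107/2000000 − 11/400·(0))/(1+11/400) = 4937/5000 ≈ 0.987400
step 2 [1y] swap r/2=173/19701: DF=(1 − 173/19701·(0.987400))/(1+173/19701) = 9827/10000 ≈ 0.982700
step 3 [1.5y] zero: DF = P = 4699/5000 ≈ 0.939800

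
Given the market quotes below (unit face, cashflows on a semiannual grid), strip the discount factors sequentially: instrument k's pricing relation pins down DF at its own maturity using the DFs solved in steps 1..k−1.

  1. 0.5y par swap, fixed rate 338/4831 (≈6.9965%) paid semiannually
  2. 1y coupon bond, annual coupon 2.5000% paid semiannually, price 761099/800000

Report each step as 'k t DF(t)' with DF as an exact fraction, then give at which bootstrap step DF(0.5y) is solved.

step 1 [0.5y] swap r/2=169/4831: DF=(1 − 169/4831·(0))/(1+169/4831) = 4831/5000 ≈ 0.966200
step 2 [1y] bond c/2=1/80: DF=(761099/800000 − 1/80·(0.966200))/(1+1/80) = 9277/10000 ≈ 0.927700

1 1/2 4831/5000
2 1 9277/10000
DF(0.5y) is solved at step 1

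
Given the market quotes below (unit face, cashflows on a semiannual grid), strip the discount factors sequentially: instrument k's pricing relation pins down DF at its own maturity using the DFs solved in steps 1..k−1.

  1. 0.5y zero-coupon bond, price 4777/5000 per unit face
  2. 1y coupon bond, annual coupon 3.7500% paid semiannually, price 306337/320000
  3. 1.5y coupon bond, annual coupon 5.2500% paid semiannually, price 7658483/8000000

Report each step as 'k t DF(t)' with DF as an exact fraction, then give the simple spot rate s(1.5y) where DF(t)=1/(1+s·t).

1 1/2 4777/5000
2 1 9221/10000
3 3/2 553/625
s(1.5y) = (1/(553/625) − 1)/(3/2) = 48/553 ≈ 8.6799%

step 1 [0.5y] zero: DF = P = 4777/5000 ≈ 0.955400
step 2 [1y] bond c/2=3/160: DF=(306337/320000 − 3/160·(0.955400))/(1+3/160) = 9221/10000 ≈ 0.922100
step 3 [1.5y] bond c/2=21/800: DF=(7658483/8000000 − 21/800·(0.955400+0.922100))/(1+21/800) = 553/625 ≈ 0.884800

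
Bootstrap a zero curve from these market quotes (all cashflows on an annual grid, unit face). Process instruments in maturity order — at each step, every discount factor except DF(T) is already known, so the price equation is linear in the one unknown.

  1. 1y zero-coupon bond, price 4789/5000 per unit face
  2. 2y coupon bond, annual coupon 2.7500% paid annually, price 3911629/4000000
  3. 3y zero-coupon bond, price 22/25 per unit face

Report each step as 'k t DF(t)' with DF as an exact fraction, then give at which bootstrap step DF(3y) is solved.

1 1 4789/5000
2 2 9261/10000
3 3 22/25
DF(3y) is solved at step 3

step 1 [1y] zero: DF = P = 4789/5000 ≈ 0.957800
step 2 [2y] bond c/1=11/400: DF=(3911629/4000000 − 11/400·(0.957800))/(1+11/400) = 9261/10000 ≈ 0.926100
step 3 [3y] zero: DF = P = 22/25 ≈ 0.880000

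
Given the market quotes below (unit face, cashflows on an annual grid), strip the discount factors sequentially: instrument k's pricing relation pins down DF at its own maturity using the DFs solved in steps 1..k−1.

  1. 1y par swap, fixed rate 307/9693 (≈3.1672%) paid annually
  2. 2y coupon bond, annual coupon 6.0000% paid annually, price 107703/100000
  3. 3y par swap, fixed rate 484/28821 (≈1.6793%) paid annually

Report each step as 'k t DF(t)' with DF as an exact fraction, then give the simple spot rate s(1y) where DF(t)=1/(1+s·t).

1 1 9693/10000
2 2 2403/2500
3 3 2379/2500
s(1y) = (1/(9693/10000) − 1)/(1) = 307/9693 ≈ 3.1672%

step 1 [1y] swap r/1=307/9693: DF=(1 − 307/9693·(0))/(1+307/9693) = 9693/10000 ≈ 0.969300
step 2 [2y] bond c/1=3/50: DF=(107703/100000 − 3/50·(0.969300))/(1+3/50) = 2403/2500 ≈ 0.961200
step 3 [3y] swap r/1=484/28821: DF=(1 − 484/28821·(0.969300+0.961200))/(1+484/28821) = 2379/2500 ≈ 0.951600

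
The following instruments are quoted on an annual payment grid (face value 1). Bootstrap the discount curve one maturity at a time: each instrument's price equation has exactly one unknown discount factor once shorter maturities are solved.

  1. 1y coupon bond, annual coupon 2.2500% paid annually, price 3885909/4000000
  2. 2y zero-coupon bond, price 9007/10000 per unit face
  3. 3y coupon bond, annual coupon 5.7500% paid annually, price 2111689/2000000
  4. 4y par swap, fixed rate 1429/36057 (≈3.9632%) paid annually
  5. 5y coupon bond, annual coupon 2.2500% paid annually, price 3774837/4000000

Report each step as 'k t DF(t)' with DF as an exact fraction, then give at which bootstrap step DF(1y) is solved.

1 1 9501/10000
2 2 9007/10000
3 3 4489/5000
4 4 8571/10000
5 5 2109/2500
DF(1y) is solved at step 1

step 1 [1y] bond c/1=9/400: DF=(3885909/4000000 − 9/400·(0))/(1+9/400) = 9501/10000 ≈ 0.950100
step 2 [2y] zero: DF = P = 9007/10000 ≈ 0.900700
step 3 [3y] bond c/1=23/400: DF=(2111689/2000000 − 23/400·(0.950100+0.900700))/(1+23/400) = 4489/5000 ≈ 0.897800
step 4 [4y] swap r/1=1429/36057: DF=(1 − 1429/36057·(0.950100+0.900700+0.897800))/(1+1429/36057) = 8571/10000 ≈ 0.857100
step 5 [5y] bond c/1=9/400: DF=(3774837/4000000 − 9/400·(0.950100+0.900700+0.897800+0.857100))/(1+9/400) = 2109/2500 ≈ 0.843600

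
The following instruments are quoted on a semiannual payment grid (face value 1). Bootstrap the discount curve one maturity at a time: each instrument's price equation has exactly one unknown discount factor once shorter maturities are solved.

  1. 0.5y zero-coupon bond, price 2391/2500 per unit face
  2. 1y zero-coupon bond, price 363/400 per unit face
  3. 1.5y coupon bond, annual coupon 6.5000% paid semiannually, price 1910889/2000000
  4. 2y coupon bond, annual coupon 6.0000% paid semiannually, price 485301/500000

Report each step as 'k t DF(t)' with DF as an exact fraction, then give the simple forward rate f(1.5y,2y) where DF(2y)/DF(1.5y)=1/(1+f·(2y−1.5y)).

1 1/2 2391/2500
2 1 363/400
3 3/2 8667/10000
4 2 2157/2500
f(1.5y,2y) = ((8667/10000)/(2157/2500) − 1)/(1/2) = 13/1438 ≈ 0.9040%

step 1 [0.5y] zero: DF = P = 2391/2500 ≈ 0.956400
step 2 [1y] zero: DF = P = 363/400 ≈ 0.907500
step 3 [1.5y] bond c/2=13/400: DF=(1910889/2000000 − 13/400·(0.956400+0.907500))/(1+13/400) = 8667/10000 ≈ 0.866700
step 4 [2y] bond c/2=3/100: DF=(485301/500000 − 3/100·(0.956400+0.907500+0.866700))/(1+3/100) = 2157/2500 ≈ 0.862800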